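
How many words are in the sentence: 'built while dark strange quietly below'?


Counting words by splitting on spaces:
  Word 1: 'built'
  Word 2: 'while'
  Word 3: 'dark'
  Word 4: 'strange'
  Word 5: 'quietly'
  Word 6: 'below'
Total words: 6

6


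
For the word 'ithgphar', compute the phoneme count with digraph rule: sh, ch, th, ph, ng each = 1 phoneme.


Parsing 'ithgphar' greedily, digraphs first:
  'i' -> vowel phoneme (phonemes so far: 1)
  'th' -> digraph (1 consonant phoneme) (phonemes so far: 2)
  'g' -> consonant phoneme (phonemes so far: 3)
  'ph' -> digraph (1 consonant phoneme) (phonemes so far: 4)
  'a' -> vowel phoneme (phonemes so far: 5)
  'r' -> consonant phoneme (phonemes so far: 6)
Total phonemes: 6

6


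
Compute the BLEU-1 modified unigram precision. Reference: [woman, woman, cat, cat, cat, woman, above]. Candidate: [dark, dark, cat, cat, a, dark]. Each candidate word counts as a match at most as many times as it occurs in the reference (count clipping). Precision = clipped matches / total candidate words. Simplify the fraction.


Reference word counts: {'above': 1, 'cat': 3, 'woman': 3}
Checking each candidate word (with clipping):
  'dark' -> not in reference -> no match (matches: 0)
  'dark' -> not in reference -> no match (matches: 0)
  'cat' -> in reference (ref count 3, used 1/3) -> match (matches: 1)
  'cat' -> in reference (ref count 3, used 2/3) -> match (matches: 2)
  'a' -> not in reference -> no match (matches: 2)
  'dark' -> not in reference -> no match (matches: 2)
Clipped matches: 2, Candidate length: 6
Precision = 2/6 = 1/3

1/3


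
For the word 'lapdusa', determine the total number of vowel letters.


Scanning each character of 'lapdusa':
  Position 1: 'l' -> consonant (running count: 0)
  Position 2: 'a' -> vowel (running count: 1)
  Position 3: 'p' -> consonant (running count: 1)
  Position 4: 'd' -> consonant (running count: 1)
  Position 5: 'u' -> vowel (running count: 2)
  Position 6: 's' -> consonant (running count: 2)
  Position 7: 'a' -> vowel (running count: 3)
Total vowels: 3

3


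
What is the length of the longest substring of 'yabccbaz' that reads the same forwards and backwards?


Scanning 'yabccbaz' for palindromic substrings.
Substring at positions 1-6: 'abccba'.
Check: reverse('abccba') = 'abccba' -> palindrome confirmed.
Neighbouring characters ('y' / 'z') break symmetry, so it cannot extend further.
No longer palindromic substring exists; longest length = 6

6


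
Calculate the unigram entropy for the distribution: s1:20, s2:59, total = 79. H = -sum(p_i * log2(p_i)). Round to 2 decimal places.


Computing entropy H = -sum(p_i * log2(p_i)):
  s1: p = 20/79 = 0.2532, -p*log2(p) = 0.5017
  s2: p = 59/79 = 0.7468, -p*log2(p) = 0.3145
H = sum of terms = 0.8162
Rounded to 2 decimals: 0.82

0.82


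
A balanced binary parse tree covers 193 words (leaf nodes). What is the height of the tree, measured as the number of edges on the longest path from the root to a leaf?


In a balanced binary tree with n leaves the deepest leaf is ceil(log2(n)) edges below the root.
log2(193) = 7.5925
ceil(7.5925) = 8
height (edges) = 8

8


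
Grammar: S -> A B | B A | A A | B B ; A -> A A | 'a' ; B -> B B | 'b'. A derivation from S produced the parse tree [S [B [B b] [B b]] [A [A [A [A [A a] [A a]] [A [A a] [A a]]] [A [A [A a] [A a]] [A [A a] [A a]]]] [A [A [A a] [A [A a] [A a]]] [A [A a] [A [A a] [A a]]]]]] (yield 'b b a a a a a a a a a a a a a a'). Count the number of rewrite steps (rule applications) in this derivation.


Every bracketed nonterminal node [X ...] in the tree is produced by exactly one rule application.
Reading the tree off as a leftmost derivation:
  Step 1: S  =>  B A   (applied S -> B A)
  Step 2: B A  =>  B B A   (applied B -> B B)
  Step 3: B B A  =>  b B A   (applied B -> b)
  Step 4: b B A  =>  b b A   (applied B -> b)
  Step 5: b b A  =>  b b A A   (applied A -> A A)
  Step 6: b b A A  =>  b b A A A   (applied A -> A A)
  Step 7: b b A A A  =>  b b A A A A   (applied A -> A A)
  Step 8: b b A A A A  =>  b b A A A A A   (applied A -> A A)
  Step 9: b b A A A A A  =>  b b a A A A A   (applied A -> a)
  Step 10: b b a A A A A  =>  b b a a A A A   (applied A -> a)
  Step 11: b b a a A A A  =>  b b a a A A A A   (applied A -> A A)
  Step 12: b b a a A A A A  =>  b b a a a A A A   (applied A -> a)
  Step 13: b b a a a A A A  =>  b b a a a a A A   (applied A -> a)
  Step 14: b b a a a a A A  =>  b b a a a a A A A   (applied A -> A A)
  Step 15: b b a a a a A A A  =>  b b a a a a A A A A   (applied A -> A A)
  Step 16: b b a a a a A A A A  =>  b b a a a a a A A A   (applied A -> a)
  Step 17: b b a a a a a A A A  =>  b b a a a a a a A A   (applied A -> a)
  Step 18: b b a a a a a a A A  =>  b b a a a a a a A A A   (applied A -> A A)
  Step 19: b b a a a a a a A A A  =>  b b a a a a a a a A A   (applied A -> a)
  Step 20: b b a a a a a a a A A  =>  b b a a a a a a a a A   (applied A -> a)
  Step 21: b b a a a a a a a a A  =>  b b a a a a a a a a A A   (applied A -> A A)
  Step 22: b b a a a a a a a a A A  =>  b b a a a a a a a a A A A   (applied A -> A A)
  Step 23: b b a a a a a a a a A A A  =>  b b a a a a a a a a a A A   (applied A -> a)
  Step 24: b b a a a a a a a a a A A  =>  b b a a a a a a a a a A A A   (applied A -> A A)
  Step 25: b b a a a a a a a a a A A A  =>  b b a a a a a a a a a a A A   (applied A -> a)
  Step 26: b b a a a a a a a a a a A A  =>  b b a a a a a a a a a a a A   (applied A -> a)
  Step 27: b b a a a a a a a a a a a A  =>  b b a a a a a a a a a a a A A   (applied A -> A A)
  Step 28: b b a a a a a a a a a a a A A  =>  b b a a a a a a a a a a a a A   (applied A -> a)
  Step 29: b b a a a a a a a a a a a a A  =>  b b a a a a a a a a a a a a A A   (applied A -> A A)
  Step 30: b b a a a a a a a a a a a a A A  =>  b b a a a a a a a a a a a a a A   (applied A -> a)
  Step 31: b b a a a a a a a a a a a a a A  =>  b b a a a a a a a a a a a a a a   (applied A -> a)
Final yield: b b a a a a a a a a a a a a a a
Total rewrite steps: 31

31


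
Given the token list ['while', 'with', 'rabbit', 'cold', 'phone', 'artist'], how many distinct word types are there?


Listing all tokens and tracking unique types:
  Token 1: 'while' -> NEW (unique so far: 1)
  Token 2: 'with' -> NEW (unique so far: 2)
  Token 3: 'rabbit' -> NEW (unique so far: 3)
  Token 4: 'cold' -> NEW (unique so far: 4)
  Token 5: 'phone' -> NEW (unique so far: 5)
  Token 6: 'artist' -> NEW (unique so far: 6)
Unique types: ('artist', 'cold', 'phone', 'rabbit', 'while', 'with')
Vocabulary size: 6

6


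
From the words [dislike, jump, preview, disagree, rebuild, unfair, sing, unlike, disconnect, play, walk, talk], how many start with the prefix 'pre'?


Checking each word for prefix 'pre':
  'dislike' -> no (count: 0)
  'jump' -> no (count: 0)
  'preview' -> YES, starts with 'pre' (count: 1)
  'disagree' -> no (count: 1)
  'rebuild' -> no (count: 1)
  'unfair' -> no (count: 1)
  'sing' -> no (count: 1)
  'unlike' -> no (count: 1)
  'disconnect' -> no (count: 1)
  'play' -> no (count: 1)
  'walk' -> no (count: 1)
  'talk' -> no (count: 1)
Total with prefix 'pre': 1

1


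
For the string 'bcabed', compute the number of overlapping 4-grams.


String 'bcabed' has length L = 6.
Number of overlapping n-grams = L - n + 1
Substituting: 6 - 4 + 1 = 3

3


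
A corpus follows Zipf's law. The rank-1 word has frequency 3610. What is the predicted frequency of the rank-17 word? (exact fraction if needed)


Zipf's law: freq(rank) = f1 / rank
f1 = 3610, rank = 17
freq = 3610 / 17
GCD(3610, 17) = 1
Simplified: 3610/17

3610/17


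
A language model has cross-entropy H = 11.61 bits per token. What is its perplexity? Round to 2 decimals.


Perplexity formula: PP = 2^H
H = 11.61
PP = 2^11.61
Decompose: 2^11.61 = 2^11 * 2^0.61
2^11 = 2048, 2^0.61 ~ 1.5262592
PP ~ 2048 * 1.5262592 = 3125.7788416
Rounded to 2 decimals: 3125.78

3125.78


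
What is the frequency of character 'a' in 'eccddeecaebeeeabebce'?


Scanning 'eccddeecaebeeeabebce' for 'a':
  Position 8: 'a' -> MATCH (count: 1)
  Position 14: 'a' -> MATCH (count: 2)
Total occurrences of 'a': 2

2


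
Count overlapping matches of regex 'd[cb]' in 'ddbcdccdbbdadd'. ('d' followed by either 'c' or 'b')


Pattern: d[cb] means 'd' followed by either 'c' or 'b'.
Scanning 'ddbcdccdbbdadd' position-by-position:
  Pos 0: window 'dd' -> no
  Pos 1: window 'db' -> MATCH
  Pos 2: window 'bc' -> no
  Pos 3: window 'cd' -> no
  Pos 4: window 'dc' -> MATCH
  Pos 5: window 'cc' -> no
  Pos 6: window 'cd' -> no
  Pos 7: window 'db' -> MATCH
  Pos 8: window 'bb' -> no
  Pos 9: window 'bd' -> no
  Pos 10: window 'da' -> no
  Pos 11: window 'ad' -> no
  Pos 12: window 'dd' -> no
  Pos 13: window 'd' -> no
Total matches: 3

3


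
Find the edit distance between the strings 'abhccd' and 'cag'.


Building DP table for s1='abhccd' (len 6) and s2='cag' (len 3):
       c  a  g
    0  1  2  3
  a 1  1  1  2
  b 2  2  2  2
  h 3  3  3  3
  c 4  3  4  4
  c 5  4  4  5
  d 6  5  5  5
Edit distance = dp[6][3] = 5

5


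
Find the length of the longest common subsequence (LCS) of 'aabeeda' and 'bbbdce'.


DP table for LCS of 'aabeeda' and 'bbbdce':
       b  b  b  d  c  e
    0  0  0  0  0  0  0
  a 0  0  0  0  0  0  0
  a 0  0  0  0  0  0  0
  b 0  1  1  1  1  1  1
  e 0  1  1  1  1  1  2
  e 0  1  1  1  1  1  2
  d 0  1  1  1  2  2  2
  a 0  1  1  1  2  2  2
LCS: 'be'
LCS length = 2

2


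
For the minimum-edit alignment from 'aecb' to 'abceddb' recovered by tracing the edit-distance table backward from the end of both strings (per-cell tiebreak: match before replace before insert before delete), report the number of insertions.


Edit distance = 4. Backtracking from cell (4, 7) with preference match > replace > insert > delete,
then listing the resulting alignment 'aecb' -> 'abceddb' left to right:
  Step 1: keep 'a'
  Step 2: insert 'b' [insertion #1]
  Step 3: insert 'c' [insertion #2]
  Step 4: keep 'e'
  Step 5: insert 'd' [insertion #3]
  Step 6: replace c->d
  Step 7: keep 'b'
Total insertions: 3

3


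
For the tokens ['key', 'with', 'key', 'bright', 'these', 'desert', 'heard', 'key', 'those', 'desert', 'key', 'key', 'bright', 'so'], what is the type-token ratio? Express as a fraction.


Tokens: 14
Unique types: ('bright', 'desert', 'heard', 'key', 'so', 'these', 'those', 'with') = 8
TTR = 8/14
Simplify: divide both by 2 -> 4/7
TTR = 4/7

4/7


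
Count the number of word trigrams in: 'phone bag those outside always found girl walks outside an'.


Word trigrams from [10] words:
  Trigram 1: (phone bag those)
  Trigram 2: (bag those outside)
  Trigram 3: (those outside always)
  Trigram 4: (outside always found)
  Trigram 5: (always found girl)
  Trigram 6: (found girl walks)
  Trigram 7: (girl walks outside)
  Trigram 8: (walks outside an)
Total word trigrams: 10 - 2 = 8

8


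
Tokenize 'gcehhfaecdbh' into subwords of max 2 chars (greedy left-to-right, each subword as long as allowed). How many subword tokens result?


'gcehhfaecdbh' has 12 characters.
Chunking with max size 2:
  Chunk 1: 'gc' (positions 0-1)
  Chunk 2: 'eh' (positions 2-3)
  Chunk 3: 'hf' (positions 4-5)
  Chunk 4: 'ae' (positions 6-7)
  Chunk 5: 'cd' (positions 8-9)
  Chunk 6: 'bh' (positions 10-11)
Total chunks: ceil(12 / 2) = 6

6


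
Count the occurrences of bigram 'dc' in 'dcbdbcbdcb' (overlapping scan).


Scanning 'dcbdbcbdcb' for bigram 'dc':
  Position 0: 'dc' -> MATCH
  Position 1: 'cb' -> no
  Position 2: 'bd' -> no
  Position 3: 'db' -> no
  Position 4: 'bc' -> no
  Position 5: 'cb' -> no
  Position 6: 'bd' -> no
  Position 7: 'dc' -> MATCH
  Position 8: 'cb' -> no
Total matches: 2

2


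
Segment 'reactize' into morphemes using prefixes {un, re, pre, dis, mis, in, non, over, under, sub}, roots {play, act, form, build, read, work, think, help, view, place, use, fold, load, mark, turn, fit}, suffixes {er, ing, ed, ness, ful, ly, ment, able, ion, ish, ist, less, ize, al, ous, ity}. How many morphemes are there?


Segmenting 'reactize' against the inventory:
  're' -> prefix (morpheme 1)
  'act' -> root (morpheme 2)
  'ize' -> suffix (morpheme 3)
Total morphemes: 3

3


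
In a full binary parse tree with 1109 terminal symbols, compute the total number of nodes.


Leaf nodes (terminals): 1109
Internal nodes = n - 1 = 1109 - 1 = 1108
Total = leaves + internal = 1109 + 1108 = 2217

2217


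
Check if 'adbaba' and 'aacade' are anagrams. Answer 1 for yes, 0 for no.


Sort characters of 'adbaba': 'aaabbd'
Sort characters of 'aacade': 'aaacde'
Sorted forms differ -> they are NOT anagrams
Result: 0

0


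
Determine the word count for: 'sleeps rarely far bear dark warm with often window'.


Counting words by splitting on spaces:
  Word 1: 'sleeps'
  Word 2: 'rarely'
  Word 3: 'far'
  Word 4: 'bear'
  Word 5: 'dark'
  Word 6: 'warm'
  Word 7: 'with'
  Word 8: 'often'
  Word 9: 'window'
Total words: 9

9


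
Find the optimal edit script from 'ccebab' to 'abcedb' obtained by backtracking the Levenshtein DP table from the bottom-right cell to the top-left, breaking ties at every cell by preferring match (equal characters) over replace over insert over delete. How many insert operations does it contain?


Edit distance = 4. Backtracking from cell (6, 6) with preference match > replace > insert > delete,
then listing the resulting alignment 'ccebab' -> 'abcedb' left to right:
  Step 1: insert 'a' [insertion #1]
  Step 2: replace c->b
  Step 3: keep 'c'
  Step 4: keep 'e'
  Step 5: delete 'b'
  Step 6: replace a->d
  Step 7: keep 'b'
Total insertions: 1

1


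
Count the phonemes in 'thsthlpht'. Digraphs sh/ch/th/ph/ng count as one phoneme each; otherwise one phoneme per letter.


Parsing 'thsthlpht' greedily, digraphs first:
  'th' -> digraph (1 consonant phoneme) (phonemes so far: 1)
  's' -> consonant phoneme (phonemes so far: 2)
  'th' -> digraph (1 consonant phoneme) (phonemes so far: 3)
  'l' -> consonant phoneme (phonemes so far: 4)
  'ph' -> digraph (1 consonant phoneme) (phonemes so far: 5)
  't' -> consonant phoneme (phonemes so far: 6)
Total phonemes: 6

6


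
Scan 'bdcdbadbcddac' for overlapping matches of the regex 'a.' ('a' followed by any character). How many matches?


Pattern: a. means 'a' followed by any character.
Scanning 'bdcdbadbcddac' position-by-position:
  Pos 0: window 'bd' -> no
  Pos 1: window 'dc' -> no
  Pos 2: window 'cd' -> no
  Pos 3: window 'db' -> no
  Pos 4: window 'ba' -> no
  Pos 5: window 'ad' -> MATCH
  Pos 6: window 'db' -> no
  Pos 7: window 'bc' -> no
  Pos 8: window 'cd' -> no
  Pos 9: window 'dd' -> no
  Pos 10: window 'da' -> no
  Pos 11: window 'ac' -> MATCH
  Pos 12: window 'c' -> no
Total matches: 2

2


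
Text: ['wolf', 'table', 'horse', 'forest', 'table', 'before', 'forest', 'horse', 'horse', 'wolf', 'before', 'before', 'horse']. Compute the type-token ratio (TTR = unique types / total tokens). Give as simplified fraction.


Tokens: 13
Unique types: ('before', 'forest', 'horse', 'table', 'wolf') = 5
TTR = 5/13
Already in lowest terms.

5/13


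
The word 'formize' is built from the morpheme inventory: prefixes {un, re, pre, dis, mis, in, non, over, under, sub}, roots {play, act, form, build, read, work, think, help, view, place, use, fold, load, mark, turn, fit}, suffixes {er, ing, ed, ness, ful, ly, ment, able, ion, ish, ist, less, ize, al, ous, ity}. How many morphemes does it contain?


Segmenting 'formize' against the inventory:
  'form' -> root (morpheme 1)
  'ize' -> suffix (morpheme 2)
Total morphemes: 2

2


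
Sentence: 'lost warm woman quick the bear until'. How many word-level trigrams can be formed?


Word trigrams from [7] words:
  Trigram 1: (lost warm woman)
  Trigram 2: (warm woman quick)
  Trigram 3: (woman quick the)
  Trigram 4: (quick the bear)
  Trigram 5: (the bear until)
Total word trigrams: 7 - 2 = 5

5


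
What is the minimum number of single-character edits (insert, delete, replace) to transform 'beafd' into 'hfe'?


Building DP table for s1='beafd' (len 5) and s2='hfe' (len 3):
       h  f  e
    0  1  2  3
  b 1  1  2  3
  e 2  2  2  2
  a 3  3  3  3
  f 4  4  3  4
  d 5  5  4  4
Edit distance = dp[5][3] = 4

4


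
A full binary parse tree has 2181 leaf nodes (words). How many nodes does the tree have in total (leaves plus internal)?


Leaf nodes (terminals): 2181
Internal nodes = n - 1 = 2181 - 1 = 2180
Total = leaves + internal = 2181 + 2180 = 4361

4361


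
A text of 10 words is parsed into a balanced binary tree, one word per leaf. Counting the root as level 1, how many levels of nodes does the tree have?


In a balanced binary tree with n leaves the deepest leaf is ceil(log2(n)) edges below the root,
so counting node levels inclusive of root and leaves gives ceil(log2(n)) + 1 levels.
log2(10) = 3.3219
ceil(3.3219) = 4
levels = 4 + 1 = 5

5


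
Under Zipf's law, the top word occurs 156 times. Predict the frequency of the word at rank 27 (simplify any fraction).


Zipf's law: freq(rank) = f1 / rank
f1 = 156, rank = 27
freq = 156 / 27
GCD(156, 27) = 3
Simplified: 52/9

52/9


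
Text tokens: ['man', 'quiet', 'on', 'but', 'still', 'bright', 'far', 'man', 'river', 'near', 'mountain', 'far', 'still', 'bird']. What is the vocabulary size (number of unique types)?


Listing all tokens and tracking unique types:
  Token 1: 'man' -> NEW (unique so far: 1)
  Token 2: 'quiet' -> NEW (unique so far: 2)
  Token 3: 'on' -> NEW (unique so far: 3)
  Token 4: 'but' -> NEW (unique so far: 4)
  Token 5: 'still' -> NEW (unique so far: 5)
  Token 6: 'bright' -> NEW (unique so far: 6)
  Token 7: 'far' -> NEW (unique so far: 7)
  Token 8: 'man' -> duplicate (unique so far: 7)
  Token 9: 'river' -> NEW (unique so far: 8)
  Token 10: 'near' -> NEW (unique so far: 9)
  Token 11: 'mountain' -> NEW (unique so far: 10)
  Token 12: 'far' -> duplicate (unique so far: 10)
  Token 13: 'still' -> duplicate (unique so far: 10)
  Token 14: 'bird' -> NEW (unique so far: 11)
Unique types: ('bird', 'bright', 'but', 'far', 'man', 'mountain', 'near', 'on', 'quiet', 'river', 'still')
Vocabulary size: 11

11


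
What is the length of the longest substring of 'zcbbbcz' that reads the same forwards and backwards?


Scanning 'zcbbbcz' for palindromic substrings.
Substring at positions 0-6: 'zcbbbcz'.
Check: reverse('zcbbbcz') = 'zcbbbcz' -> palindrome confirmed.
No longer palindromic substring exists; longest length = 7

7


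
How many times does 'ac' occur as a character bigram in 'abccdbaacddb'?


Scanning 'abccdbaacddb' for bigram 'ac':
  Position 0: 'ab' -> no
  Position 1: 'bc' -> no
  Position 2: 'cc' -> no
  Position 3: 'cd' -> no
  Position 4: 'db' -> no
  Position 5: 'ba' -> no
  Position 6: 'aa' -> no
  Position 7: 'ac' -> MATCH
  Position 8: 'cd' -> no
  Position 9: 'dd' -> no
  Position 10: 'db' -> no
Total matches: 1

1


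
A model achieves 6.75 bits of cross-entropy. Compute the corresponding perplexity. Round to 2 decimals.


Perplexity formula: PP = 2^H
H = 6.75
PP = 2^6.75
Decompose: 2^6.75 = 2^6 * 2^0.75
2^6 = 64, 2^0.75 ~ 1.6817928
PP ~ 64 * 1.6817928 = 107.6347392
Rounded to 2 decimals: 107.63

107.63


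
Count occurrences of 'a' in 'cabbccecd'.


Scanning 'cabbccecd' for 'a':
  Position 1: 'a' -> MATCH (count: 1)
Total occurrences of 'a': 1

1


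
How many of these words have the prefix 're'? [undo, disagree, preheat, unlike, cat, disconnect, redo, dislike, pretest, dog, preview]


Checking each word for prefix 're':
  'undo' -> no (count: 0)
  'disagree' -> no (count: 0)
  'preheat' -> no (count: 0)
  'unlike' -> no (count: 0)
  'cat' -> no (count: 0)
  'disconnect' -> no (count: 0)
  'redo' -> YES, starts with 're' (count: 1)
  'dislike' -> no (count: 1)
  'pretest' -> no (count: 1)
  'dog' -> no (count: 1)
  'preview' -> no (count: 1)
Total with prefix 're': 1

1


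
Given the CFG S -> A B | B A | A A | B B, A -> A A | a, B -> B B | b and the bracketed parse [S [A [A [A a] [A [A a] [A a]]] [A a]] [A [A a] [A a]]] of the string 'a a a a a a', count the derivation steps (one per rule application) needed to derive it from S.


Every bracketed nonterminal node [X ...] in the tree is produced by exactly one rule application.
Reading the tree off as a leftmost derivation:
  Step 1: S  =>  A A   (applied S -> A A)
  Step 2: A A  =>  A A A   (applied A -> A A)
  Step 3: A A A  =>  A A A A   (applied A -> A A)
  Step 4: A A A A  =>  a A A A   (applied A -> a)
  Step 5: a A A A  =>  a A A A A   (applied A -> A A)
  Step 6: a A A A A  =>  a a A A A   (applied A -> a)
  Step 7: a a A A A  =>  a a a A A   (applied A -> a)
  Step 8: a a a A A  =>  a a a a A   (applied A -> a)
  Step 9: a a a a A  =>  a a a a A A   (applied A -> A A)
  Step 10: a a a a A A  =>  a a a a a A   (applied A -> a)
  Step 11: a a a a a A  =>  a a a a a a   (applied A -> a)
Final yield: a a a a a a
Total rewrite steps: 11

11


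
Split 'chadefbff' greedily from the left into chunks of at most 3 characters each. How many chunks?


'chadefbff' has 9 characters.
Chunking with max size 3:
  Chunk 1: 'cha' (positions 0-2)
  Chunk 2: 'def' (positions 3-5)
  Chunk 3: 'bff' (positions 6-8)
Total chunks: ceil(9 / 3) = 3

3


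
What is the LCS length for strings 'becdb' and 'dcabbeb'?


DP table for LCS of 'becdb' and 'dcabbeb':
       d  c  a  b  b  e  b
    0  0  0  0  0  0  0  0
  b 0  0  0  0  1  1  1  1
  e 0  0  0  0  1  1  2  2
  c 0  0  1  1  1  1  2  2
  d 0  1  1  1  1  1  2  2
  b 0  1  1  1  2  2  2  3
LCS: 'beb'
LCS length = 3

3


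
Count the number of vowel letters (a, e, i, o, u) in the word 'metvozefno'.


Scanning each character of 'metvozefno':
  Position 1: 'm' -> consonant (running count: 0)
  Position 2: 'e' -> vowel (running count: 1)
  Position 3: 't' -> consonant (running count: 1)
  Position 4: 'v' -> consonant (running count: 1)
  Position 5: 'o' -> vowel (running count: 2)
  Position 6: 'z' -> consonant (running count: 2)
  Position 7: 'e' -> vowel (running count: 3)
  Position 8: 'f' -> consonant (running count: 3)
  Position 9: 'n' -> consonant (running count: 3)
  Position 10: 'o' -> vowel (running count: 4)
Total vowels: 4

4


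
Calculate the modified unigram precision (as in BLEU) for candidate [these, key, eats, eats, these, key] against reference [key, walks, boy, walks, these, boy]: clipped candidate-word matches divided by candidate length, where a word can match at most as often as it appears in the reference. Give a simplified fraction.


Reference word counts: {'boy': 2, 'key': 1, 'these': 1, 'walks': 2}
Checking each candidate word (with clipping):
  'these' -> in reference (ref count 1, used 1/1) -> match (matches: 1)
  'key' -> in reference (ref count 1, used 1/1) -> match (matches: 2)
  'eats' -> not in reference -> no match (matches: 2)
  'eats' -> not in reference -> no match (matches: 2)
  'these' -> ref count 1 already used up (1/1) -> clipped, no match (matches: 2)
  'key' -> ref count 1 already used up (1/1) -> clipped, no match (matches: 2)
Clipped matches: 2, Candidate length: 6
Precision = 2/6 = 1/3

1/3


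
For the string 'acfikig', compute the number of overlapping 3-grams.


String 'acfikig' has length L = 7.
Number of overlapping n-grams = L - n + 1
Substituting: 7 - 3 + 1 = 5

5


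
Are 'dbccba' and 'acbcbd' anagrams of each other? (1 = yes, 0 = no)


Sort characters of 'dbccba': 'abbccd'
Sort characters of 'acbcbd': 'abbccd'
Sorted forms match -> they ARE anagrams
Result: 1

1


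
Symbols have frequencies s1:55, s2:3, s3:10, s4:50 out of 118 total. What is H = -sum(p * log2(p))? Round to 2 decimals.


Computing entropy H = -sum(p_i * log2(p_i)):
  s1: p = 55/118 = 0.4661, -p*log2(p) = 0.5133
  s2: p = 3/118 = 0.0254, -p*log2(p) = 0.1347
  s3: p = 10/118 = 0.0847, -p*log2(p) = 0.3018
  s4: p = 50/118 = 0.4237, -p*log2(p) = 0.5249
H = sum of terms = 1.4747
Rounded to 2 decimals: 1.47

1.47


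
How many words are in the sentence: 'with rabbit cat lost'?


Counting words by splitting on spaces:
  Word 1: 'with'
  Word 2: 'rabbit'
  Word 3: 'cat'
  Word 4: 'lost'
Total words: 4

4


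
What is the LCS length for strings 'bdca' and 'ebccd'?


DP table for LCS of 'bdca' and 'ebccd':
       e  b  c  c  d
    0  0  0  0  0  0
  b 0  0  1  1  1  1
  d 0  0  1  1  1  2
  c 0  0  1  2  2  2
  a 0  0  1  2  2  2
LCS: 'bd'
LCS length = 2

2


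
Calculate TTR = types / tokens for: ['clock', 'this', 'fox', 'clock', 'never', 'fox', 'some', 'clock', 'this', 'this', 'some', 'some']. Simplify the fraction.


Tokens: 12
Unique types: ('clock', 'fox', 'never', 'some', 'this') = 5
TTR = 5/12
Already in lowest terms.

5/12


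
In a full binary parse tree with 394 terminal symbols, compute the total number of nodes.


Leaf nodes (terminals): 394
Internal nodes = n - 1 = 394 - 1 = 393
Total = leaves + internal = 394 + 393 = 787

787


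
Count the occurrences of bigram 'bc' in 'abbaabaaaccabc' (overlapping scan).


Scanning 'abbaabaaaccabc' for bigram 'bc':
  Position 0: 'ab' -> no
  Position 1: 'bb' -> no
  Position 2: 'ba' -> no
  Position 3: 'aa' -> no
  Position 4: 'ab' -> no
  Position 5: 'ba' -> no
  Position 6: 'aa' -> no
  Position 7: 'aa' -> no
  Position 8: 'ac' -> no
  Position 9: 'cc' -> no
  Position 10: 'ca' -> no
  Position 11: 'ab' -> no
  Position 12: 'bc' -> MATCH
Total matches: 1

1


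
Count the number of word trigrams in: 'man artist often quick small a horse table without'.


Word trigrams from [9] words:
  Trigram 1: (man artist often)
  Trigram 2: (artist often quick)
  Trigram 3: (often quick small)
  Trigram 4: (quick small a)
  Trigram 5: (small a horse)
  Trigram 6: (a horse table)
  Trigram 7: (horse table without)
Total word trigrams: 9 - 2 = 7

7


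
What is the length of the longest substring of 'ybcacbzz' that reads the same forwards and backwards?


Scanning 'ybcacbzz' for palindromic substrings.
Substring at positions 1-5: 'bcacb'.
Check: reverse('bcacb') = 'bcacb' -> palindrome confirmed.
Neighbouring characters ('y' / 'z') break symmetry, so it cannot extend further.
No longer palindromic substring exists; longest length = 5

5


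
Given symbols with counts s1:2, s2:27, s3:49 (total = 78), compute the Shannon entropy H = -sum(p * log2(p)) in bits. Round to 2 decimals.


Computing entropy H = -sum(p_i * log2(p_i)):
  s1: p = 2/78 = 0.0256, -p*log2(p) = 0.1355
  s2: p = 27/78 = 0.3462, -p*log2(p) = 0.5298
  s3: p = 49/78 = 0.6282, -p*log2(p) = 0.4213
H = sum of terms = 1.0866
Rounded to 2 decimals: 1.09

1.09


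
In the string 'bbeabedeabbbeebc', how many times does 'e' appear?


Scanning 'bbeabedeabbbeebc' for 'e':
  Position 2: 'e' -> MATCH (count: 1)
  Position 5: 'e' -> MATCH (count: 2)
  Position 7: 'e' -> MATCH (count: 3)
  Position 12: 'e' -> MATCH (count: 4)
  Position 13: 'e' -> MATCH (count: 5)
Total occurrences of 'e': 5

5


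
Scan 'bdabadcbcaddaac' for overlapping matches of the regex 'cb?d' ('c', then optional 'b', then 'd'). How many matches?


Pattern: cb?d means 'c', then optional 'b', then 'd'.
Scanning 'bdabadcbcaddaac' position-by-position:
  Pos 0: window 'bda' -> no
  Pos 1: window 'dab' -> no
  Pos 2: window 'aba' -> no
  Pos 3: window 'bad' -> no
  Pos 4: window 'adc' -> no
  Pos 5: window 'dcb' -> no
  Pos 6: window 'cbc' -> no
  Pos 7: window 'bca' -> no
  Pos 8: window 'cad' -> no
  Pos 9: window 'add' -> no
  Pos 10: window 'dda' -> no
  Pos 11: window 'daa' -> no
  Pos 12: window 'aac' -> no
  Pos 13: window 'ac' -> no
  Pos 14: window 'c' -> no
Total matches: 0

0


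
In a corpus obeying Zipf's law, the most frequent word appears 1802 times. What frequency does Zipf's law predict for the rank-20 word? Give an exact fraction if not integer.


Zipf's law: freq(rank) = f1 / rank
f1 = 1802, rank = 20
freq = 1802 / 20
GCD(1802, 20) = 2
Simplified: 901/10

901/10


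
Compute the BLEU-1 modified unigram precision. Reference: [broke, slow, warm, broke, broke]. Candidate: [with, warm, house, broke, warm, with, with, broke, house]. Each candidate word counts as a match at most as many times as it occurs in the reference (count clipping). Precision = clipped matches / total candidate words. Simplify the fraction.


Reference word counts: {'broke': 3, 'slow': 1, 'warm': 1}
Checking each candidate word (with clipping):
  'with' -> not in reference -> no match (matches: 0)
  'warm' -> in reference (ref count 1, used 1/1) -> match (matches: 1)
  'house' -> not in reference -> no match (matches: 1)
  'broke' -> in reference (ref count 3, used 1/3) -> match (matches: 2)
  'warm' -> ref count 1 already used up (1/1) -> clipped, no match (matches: 2)
  'with' -> not in reference -> no match (matches: 2)
  'with' -> not in reference -> no match (matches: 2)
  'broke' -> in reference (ref count 3, used 2/3) -> match (matches: 3)
  'house' -> not in reference -> no match (matches: 3)
Clipped matches: 3, Candidate length: 9
Precision = 3/9 = 1/3

1/3


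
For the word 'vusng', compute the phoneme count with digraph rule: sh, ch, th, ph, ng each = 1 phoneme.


Parsing 'vusng' greedily, digraphs first:
  'v' -> consonant phoneme (phonemes so far: 1)
  'u' -> vowel phoneme (phonemes so far: 2)
  's' -> consonant phoneme (phonemes so far: 3)
  'ng' -> digraph (1 consonant phoneme) (phonemes so far: 4)
Total phonemes: 4

4


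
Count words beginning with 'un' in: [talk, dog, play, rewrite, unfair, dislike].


Checking each word for prefix 'un':
  'talk' -> no (count: 0)
  'dog' -> no (count: 0)
  'play' -> no (count: 0)
  'rewrite' -> no (count: 0)
  'unfair' -> YES, starts with 'un' (count: 1)
  'dislike' -> no (count: 1)
Total with prefix 'un': 1

1


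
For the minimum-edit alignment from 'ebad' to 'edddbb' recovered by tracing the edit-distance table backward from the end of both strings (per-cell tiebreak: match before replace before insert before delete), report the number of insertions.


Edit distance = 4. Backtracking from cell (4, 6) with preference match > replace > insert > delete,
then listing the resulting alignment 'ebad' -> 'edddbb' left to right:
  Step 1: keep 'e'
  Step 2: replace b->d
  Step 3: replace a->d
  Step 4: keep 'd'
  Step 5: insert 'b' [insertion #1]
  Step 6: insert 'b' [insertion #2]
Total insertions: 2

2


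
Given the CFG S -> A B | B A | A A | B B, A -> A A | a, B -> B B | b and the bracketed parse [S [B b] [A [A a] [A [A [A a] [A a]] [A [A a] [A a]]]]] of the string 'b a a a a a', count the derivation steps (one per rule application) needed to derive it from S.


Every bracketed nonterminal node [X ...] in the tree is produced by exactly one rule application.
Reading the tree off as a leftmost derivation:
  Step 1: S  =>  B A   (applied S -> B A)
  Step 2: B A  =>  b A   (applied B -> b)
  Step 3: b A  =>  b A A   (applied A -> A A)
  Step 4: b A A  =>  b a A   (applied A -> a)
  Step 5: b a A  =>  b a A A   (applied A -> A A)
  Step 6: b a A A  =>  b a A A A   (applied A -> A A)
  Step 7: b a A A A  =>  b a a A A   (applied A -> a)
  Step 8: b a a A A  =>  b a a a A   (applied A -> a)
  Step 9: b a a a A  =>  b a a a A A   (applied A -> A A)
  Step 10: b a a a A A  =>  b a a a a A   (applied A -> a)
  Step 11: b a a a a A  =>  b a a a a a   (applied A -> a)
Final yield: b a a a a a
Total rewrite steps: 11

11


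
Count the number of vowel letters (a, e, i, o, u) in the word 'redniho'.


Scanning each character of 'redniho':
  Position 1: 'r' -> consonant (running count: 0)
  Position 2: 'e' -> vowel (running count: 1)
  Position 3: 'd' -> consonant (running count: 1)
  Position 4: 'n' -> consonant (running count: 1)
  Position 5: 'i' -> vowel (running count: 2)
  Position 6: 'h' -> consonant (running count: 2)
  Position 7: 'o' -> vowel (running count: 3)
Total vowels: 3

3


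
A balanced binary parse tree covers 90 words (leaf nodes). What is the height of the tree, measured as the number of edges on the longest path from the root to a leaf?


In a balanced binary tree with n leaves the deepest leaf is ceil(log2(n)) edges below the root.
log2(90) = 6.4919
ceil(6.4919) = 7
height (edges) = 7

7


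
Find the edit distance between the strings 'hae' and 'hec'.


Building DP table for s1='hae' (len 3) and s2='hec' (len 3):
       h  e  c
    0  1  2  3
  h 1  0  1  2
  a 2  1  1  2
  e 3  2  1  2
Edit distance = dp[3][3] = 2

2


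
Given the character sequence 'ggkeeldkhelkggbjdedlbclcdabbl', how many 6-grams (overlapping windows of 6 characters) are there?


String 'ggkeeldkhelkggbjdedlbclcdabbl' has length L = 29.
Number of overlapping n-grams = L - n + 1
Substituting: 29 - 6 + 1 = 24

24


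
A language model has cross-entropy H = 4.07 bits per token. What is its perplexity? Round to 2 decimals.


Perplexity formula: PP = 2^H
H = 4.07
PP = 2^4.07
Decompose: 2^4.07 = 2^4 * 2^0.07
2^4 = 16, 2^0.07 ~ 1.0497167
PP ~ 16 * 1.0497167 = 16.7954672
Rounded to 2 decimals: 16.80

16.80


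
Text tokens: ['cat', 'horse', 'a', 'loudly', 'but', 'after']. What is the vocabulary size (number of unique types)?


Listing all tokens and tracking unique types:
  Token 1: 'cat' -> NEW (unique so far: 1)
  Token 2: 'horse' -> NEW (unique so far: 2)
  Token 3: 'a' -> NEW (unique so far: 3)
  Token 4: 'loudly' -> NEW (unique so far: 4)
  Token 5: 'but' -> NEW (unique so far: 5)
  Token 6: 'after' -> NEW (unique so far: 6)
Unique types: ('a', 'after', 'but', 'cat', 'horse', 'loudly')
Vocabulary size: 6

6


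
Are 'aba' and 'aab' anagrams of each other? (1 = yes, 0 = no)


Sort characters of 'aba': 'aab'
Sort characters of 'aab': 'aab'
Sorted forms match -> they ARE anagrams
Result: 1

1


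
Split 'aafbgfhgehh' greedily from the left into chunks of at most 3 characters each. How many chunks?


'aafbgfhgehh' has 11 characters.
Chunking with max size 3:
  Chunk 1: 'aaf' (positions 0-2)
  Chunk 2: 'bgf' (positions 3-5)
  Chunk 3: 'hge' (positions 6-8)
  Chunk 4: 'hh' (positions 9-10)
Total chunks: ceil(11 / 3) = 4

4


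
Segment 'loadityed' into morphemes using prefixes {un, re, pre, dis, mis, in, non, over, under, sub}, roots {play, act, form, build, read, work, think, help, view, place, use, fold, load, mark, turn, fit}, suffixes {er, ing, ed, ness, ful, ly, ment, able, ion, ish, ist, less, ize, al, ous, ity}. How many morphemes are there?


Segmenting 'loadityed' against the inventory:
  'load' -> root (morpheme 1)
  'ity' -> suffix (morpheme 2)
  'ed' -> suffix (morpheme 3)
Total morphemes: 3

3


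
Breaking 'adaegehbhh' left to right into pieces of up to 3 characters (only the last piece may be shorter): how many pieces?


'adaegehbhh' has 10 characters.
Chunking with max size 3:
  Chunk 1: 'ada' (positions 0-2)
  Chunk 2: 'ege' (positions 3-5)
  Chunk 3: 'hbh' (positions 6-8)
  Chunk 4: 'h' (positions 9-9)
Total chunks: ceil(10 / 3) = 4

4


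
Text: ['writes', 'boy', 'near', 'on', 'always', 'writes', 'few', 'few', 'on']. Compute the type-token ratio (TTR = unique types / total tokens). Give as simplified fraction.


Tokens: 9
Unique types: ('always', 'boy', 'few', 'near', 'on', 'writes') = 6
TTR = 6/9
Simplify: divide both by 3 -> 2/3
TTR = 2/3

2/3


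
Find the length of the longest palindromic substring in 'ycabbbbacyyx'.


Scanning 'ycabbbbacyyx' for palindromic substrings.
Substring at positions 0-9: 'ycabbbbacy'.
Check: reverse('ycabbbbacy') = 'ycabbbbacy' -> palindrome confirmed.
Neighbouring characters ('-' / 'y') break symmetry, so it cannot extend further.
No longer palindromic substring exists; longest length = 10

10


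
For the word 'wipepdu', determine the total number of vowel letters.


Scanning each character of 'wipepdu':
  Position 1: 'w' -> consonant (running count: 0)
  Position 2: 'i' -> vowel (running count: 1)
  Position 3: 'p' -> consonant (running count: 1)
  Position 4: 'e' -> vowel (running count: 2)
  Position 5: 'p' -> consonant (running count: 2)
  Position 6: 'd' -> consonant (running count: 2)
  Position 7: 'u' -> vowel (running count: 3)
Total vowels: 3

3


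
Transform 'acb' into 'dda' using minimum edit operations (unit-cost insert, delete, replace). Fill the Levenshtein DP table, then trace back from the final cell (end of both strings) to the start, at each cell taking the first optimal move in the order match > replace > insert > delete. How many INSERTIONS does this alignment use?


Edit distance = 3. Backtracking from cell (3, 3) with preference match > replace > insert > delete,
then listing the resulting alignment 'acb' -> 'dda' left to right:
  Step 1: replace a->d
  Step 2: replace c->d
  Step 3: replace b->a
Total insertions: 0

0


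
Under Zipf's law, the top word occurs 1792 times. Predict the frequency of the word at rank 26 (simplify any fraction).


Zipf's law: freq(rank) = f1 / rank
f1 = 1792, rank = 26
freq = 1792 / 26
GCD(1792, 26) = 2
Simplified: 896/13

896/13


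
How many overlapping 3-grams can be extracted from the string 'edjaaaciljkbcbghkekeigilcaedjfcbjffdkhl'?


String 'edjaaaciljkbcbghkekeigilcaedjfcbjffdkhl' has length L = 39.
Number of overlapping n-grams = L - n + 1
Substituting: 39 - 3 + 1 = 37

37


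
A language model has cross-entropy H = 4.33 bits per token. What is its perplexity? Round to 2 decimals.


Perplexity formula: PP = 2^H
H = 4.33
PP = 2^4.33
Decompose: 2^4.33 = 2^4 * 2^0.33
2^4 = 16, 2^0.33 ~ 1.2570134
PP ~ 16 * 1.2570134 = 20.1122144
Rounded to 2 decimals: 20.11

20.11


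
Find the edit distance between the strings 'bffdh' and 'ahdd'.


Building DP table for s1='bffdh' (len 5) and s2='ahdd' (len 4):
       a  h  d  d
    0  1  2  3  4
  b 1  1  2  3  4
  f 2  2  2  3  4
  f 3  3  3  3  4
  d 4  4  4  3  3
  h 5  5  4  4  4
Edit distance = dp[5][4] = 4

4


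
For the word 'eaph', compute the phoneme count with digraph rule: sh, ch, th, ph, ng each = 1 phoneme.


Parsing 'eaph' greedily, digraphs first:
  'e' -> vowel phoneme (phonemes so far: 1)
  'a' -> vowel phoneme (phonemes so far: 2)
  'ph' -> digraph (1 consonant phoneme) (phonemes so far: 3)
Total phonemes: 3

3


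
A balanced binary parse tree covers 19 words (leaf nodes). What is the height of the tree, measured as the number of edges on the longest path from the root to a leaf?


In a balanced binary tree with n leaves the deepest leaf is ceil(log2(n)) edges below the root.
log2(19) = 4.2479
ceil(4.2479) = 5
height (edges) = 5

5


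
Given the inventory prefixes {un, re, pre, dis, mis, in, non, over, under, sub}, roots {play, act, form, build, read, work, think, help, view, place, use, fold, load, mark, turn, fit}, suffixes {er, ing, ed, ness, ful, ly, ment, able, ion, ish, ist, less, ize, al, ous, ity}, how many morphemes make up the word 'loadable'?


Segmenting 'loadable' against the inventory:
  'load' -> root (morpheme 1)
  'able' -> suffix (morpheme 2)
Total morphemes: 2

2


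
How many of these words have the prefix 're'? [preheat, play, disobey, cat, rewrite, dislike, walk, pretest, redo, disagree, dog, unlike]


Checking each word for prefix 're':
  'preheat' -> no (count: 0)
  'play' -> no (count: 0)
  'disobey' -> no (count: 0)
  'cat' -> no (count: 0)
  'rewrite' -> YES, starts with 're' (count: 1)
  'dislike' -> no (count: 1)
  'walk' -> no (count: 1)
  'pretest' -> no (count: 1)
  'redo' -> YES, starts with 're' (count: 2)
  'disagree' -> no (count: 2)
  'dog' -> no (count: 2)
  'unlike' -> no (count: 2)
Total with prefix 're': 2

2


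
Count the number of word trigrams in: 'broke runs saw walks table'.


Word trigrams from [5] words:
  Trigram 1: (broke runs saw)
  Trigram 2: (runs saw walks)
  Trigram 3: (saw walks table)
Total word trigrams: 5 - 2 = 3

3


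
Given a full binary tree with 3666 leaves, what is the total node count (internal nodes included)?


Leaf nodes (terminals): 3666
Internal nodes = n - 1 = 3666 - 1 = 3665
Total = leaves + internal = 3666 + 3665 = 7331

7331


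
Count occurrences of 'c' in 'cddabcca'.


Scanning 'cddabcca' for 'c':
  Position 0: 'c' -> MATCH (count: 1)
  Position 5: 'c' -> MATCH (count: 2)
  Position 6: 'c' -> MATCH (count: 3)
Total occurrences of 'c': 3

3
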